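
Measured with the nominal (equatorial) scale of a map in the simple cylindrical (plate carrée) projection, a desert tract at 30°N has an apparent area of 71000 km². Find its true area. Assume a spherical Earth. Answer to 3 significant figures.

61500 km²

For the equirectangular projection with φ₀ = 0 (plate carrée), h = 1 along meridians and k = sec φ along parallels.
Areal scale = h·k = 1 × sec φ; at 30°, h = 1.000, k = 1.155, so h·k = 1.155.
True area = apparent / (areal scale) = 71000 / 1.155 ≈ 61500 km².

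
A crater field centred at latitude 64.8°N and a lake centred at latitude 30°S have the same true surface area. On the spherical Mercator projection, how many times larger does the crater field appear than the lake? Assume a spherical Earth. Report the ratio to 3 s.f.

On Mercator, area is exaggerated by sec²φ = 1/cos²φ.
At 64.8°: sec²(64.8°) = 1/0.4258² = 5.516.
At 30°: sec²(30°) = 1/0.8660² = 1.333.
Ratio = 5.516/1.333 = cos²(30°)/cos²(64.8°) ≈ 4.14.

4.14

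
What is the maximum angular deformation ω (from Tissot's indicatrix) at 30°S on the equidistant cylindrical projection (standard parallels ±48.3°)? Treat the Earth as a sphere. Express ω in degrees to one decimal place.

The equidistant cylindrical projection with φ₀ = 48.3° has h = 1 (meridians true) and k = cos φ₀ / cos φ along parallels.
At 30°: h = 1.000, k = 0.7681; principal scales a = 1.000, b = 0.7681.
sin(ω/2) = (a − b)/(a + b) = 0.2319/1.768 = 0.1311, so ω = 2 arcsin(0.1311) ≈ 15.1°.

15.1°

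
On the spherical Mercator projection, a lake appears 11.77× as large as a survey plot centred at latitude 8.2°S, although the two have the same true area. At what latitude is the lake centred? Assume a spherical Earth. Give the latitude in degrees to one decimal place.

73.2°

Mercator areal scale is sec²φ, so apparent-area ratio = sec²φ₁ / sec²φ₂ = cos²φ₂ / cos²φ₁.
cos²φ₂ / cos²φ₁ = 11.77  ⇒  cos φ₁ = cos 8.2° / √11.77 = 0.9898/3.431 = 0.2885.
φ₁ = arccos(0.2885) ≈ 73.2°.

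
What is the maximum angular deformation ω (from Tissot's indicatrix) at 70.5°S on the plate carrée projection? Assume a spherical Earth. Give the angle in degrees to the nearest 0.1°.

For the equirectangular projection with φ₀ = 0 (plate carrée), h = 1 along meridians and k = sec φ along parallels.
At 70.5°: h = 1.000, k = 2.996; principal scales a = 2.996, b = 1.000.
sin(ω/2) = (a − b)/(a + b) = 1.996/3.996 = 0.4995, so ω = 2 arcsin(0.4995) ≈ 59.9°.

59.9°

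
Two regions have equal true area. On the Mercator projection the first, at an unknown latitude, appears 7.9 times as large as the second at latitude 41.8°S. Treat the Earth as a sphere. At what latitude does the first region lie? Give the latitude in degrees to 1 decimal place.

For equal true areas on Mercator, apparent areas scale as sec²φ, so the ratio is cos²φ₂ / cos²φ₁.
cos²φ₂ / cos²φ₁ = 7.9  ⇒  cos φ₁ = cos 41.8° / √7.9 = 0.7455/2.811 = 0.2652.
φ₁ = arccos(0.2652) ≈ 74.6°.

74.6°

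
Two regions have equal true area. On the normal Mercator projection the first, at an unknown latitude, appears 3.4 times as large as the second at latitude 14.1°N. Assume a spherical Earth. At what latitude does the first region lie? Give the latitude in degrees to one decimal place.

On Mercator, (apparent₁)/(apparent₂) = sec²φ₁ / sec²φ₂ when true areas are equal.
cos²φ₂ / cos²φ₁ = 3.4  ⇒  cos φ₁ = cos 14.1° / √3.4 = 0.9699/1.844 = 0.5260.
φ₁ = arccos(0.5260) ≈ 58.3°.

58.3°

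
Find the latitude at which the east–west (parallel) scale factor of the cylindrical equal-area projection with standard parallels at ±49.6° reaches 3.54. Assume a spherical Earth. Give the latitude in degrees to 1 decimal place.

A cylindrical equal-area projection with standard parallel φ₀ has meridian scale h = cos φ / cos φ₀ and parallel scale k = cos φ₀ / cos φ (so areas are preserved, h·k = 1).
k = cos φ₀ / cos φ = 3.54  ⇒  cos φ = cos 49.6° / 3.54 = 0.1831.
φ = arccos(0.1831) ≈ 79.5°.

79.5°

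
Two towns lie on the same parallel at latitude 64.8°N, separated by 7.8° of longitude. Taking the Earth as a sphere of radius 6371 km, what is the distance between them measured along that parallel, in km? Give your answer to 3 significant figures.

Arc length along a parallel = R cos φ · Δλ (with Δλ in radians).
= 6371 × cos 64.8° × (7.8° × π/180) = 6371 × 0.4258 × 0.1361 ≈ 369 km.

369 km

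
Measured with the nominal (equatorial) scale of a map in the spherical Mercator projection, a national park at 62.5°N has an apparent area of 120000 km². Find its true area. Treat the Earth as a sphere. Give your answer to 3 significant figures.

The Mercator projection is conformal; its linear scale factor is the same in every direction and equals sec φ = 1/cos φ.
Areal scale = k² = sec²φ = 1/cos²(62.5°) = 1/0.4617² = 4.690.
True area = apparent / (areal scale) = 120000 / 4.690 ≈ 25600 km².

25600 km²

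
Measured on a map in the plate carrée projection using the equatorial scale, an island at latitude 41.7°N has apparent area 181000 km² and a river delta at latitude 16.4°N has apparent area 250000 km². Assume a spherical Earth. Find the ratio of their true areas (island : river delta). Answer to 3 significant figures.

0.563

Plate carrée has h = 1 and k = sec φ, giving areal scale sec φ; true area = (apparent area) · cos φ.
True area of island: 181000 × cos(41.7°) = 181000 × 0.7466 = 135100 km².
True area of river delta: 250000 × cos(16.4°) = 250000 × 0.9593 = 239800 km².
Ratio = 135100 / 239800 ≈ 0.563.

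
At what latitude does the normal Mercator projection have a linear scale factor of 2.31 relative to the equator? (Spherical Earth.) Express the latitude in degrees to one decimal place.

Mercator scale is k = sec φ = 1/cos φ.
1/cos φ = 2.31  ⇒  cos φ = 0.4329  ⇒  φ = arccos(0.4329) ≈ 64.3°.

64.3°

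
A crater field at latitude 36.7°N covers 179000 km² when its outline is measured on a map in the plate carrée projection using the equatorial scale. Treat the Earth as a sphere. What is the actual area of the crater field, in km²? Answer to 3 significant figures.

144000 km²

In the plate carrée (x = Rλ, y = Rφ), meridians are true-scale (h = 1) and parallels are stretched by k = sec φ.
Areal scale = h·k = 1 × sec φ; at 36.7°, h = 1.000, k = 1.247, so h·k = 1.247.
True area = apparent / (areal scale) = 179000 / 1.247 ≈ 144000 km².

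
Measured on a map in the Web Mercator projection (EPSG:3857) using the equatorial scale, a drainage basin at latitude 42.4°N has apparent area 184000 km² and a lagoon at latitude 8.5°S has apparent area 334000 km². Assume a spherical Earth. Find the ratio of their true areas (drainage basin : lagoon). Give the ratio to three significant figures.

0.307

Since Mercator area scale is 1/cos²φ, the true area equals the apparent area multiplied by cos²φ.
True area of drainage basin: 184000 × cos²(42.4°) = 184000 × 0.5453 = 100300 km².
True area of lagoon: 334000 × cos²(8.5°) = 334000 × 0.9782 = 326700 km².
Ratio = 100300 / 326700 ≈ 0.307.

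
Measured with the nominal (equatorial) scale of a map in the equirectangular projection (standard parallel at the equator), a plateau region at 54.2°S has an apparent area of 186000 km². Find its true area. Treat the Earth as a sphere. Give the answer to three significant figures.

109000 km²

For the equirectangular projection with φ₀ = 0 (plate carrée), h = 1 along meridians and k = sec φ along parallels.
Areal scale = h·k = 1 × sec φ; at 54.2°, h = 1.000, k = 1.710, so h·k = 1.710.
True area = apparent / (areal scale) = 186000 / 1.710 ≈ 109000 km².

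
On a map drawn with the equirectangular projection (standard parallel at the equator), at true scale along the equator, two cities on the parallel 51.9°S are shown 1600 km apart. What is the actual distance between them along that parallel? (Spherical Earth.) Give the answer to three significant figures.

In the plate carrée (x = Rλ, y = Rφ), meridians are true-scale (h = 1) and parallels are stretched by k = sec φ.
Along the parallel at 51.9°, map distances are exaggerated by k = sec 51.9° = 1.621.
True distance = 1600 / 1.621 = 1600 × cos 51.9° ≈ 987 km.

987 km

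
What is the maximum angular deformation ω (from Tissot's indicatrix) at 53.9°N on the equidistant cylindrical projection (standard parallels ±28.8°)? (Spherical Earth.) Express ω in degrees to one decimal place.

22.6°

With standard parallel φ₀ = 28.8°, the equirectangular projection gives x = Rλ cos φ₀, y = Rφ, so h = 1 and k = cos 28.8° / cos φ.
At 53.9°: h = 1.000, k = 1.487; principal scales a = 1.487, b = 1.000.
sin(ω/2) = (a − b)/(a + b) = 0.4873/2.487 = 0.1959, so ω = 2 arcsin(0.1959) ≈ 22.6°.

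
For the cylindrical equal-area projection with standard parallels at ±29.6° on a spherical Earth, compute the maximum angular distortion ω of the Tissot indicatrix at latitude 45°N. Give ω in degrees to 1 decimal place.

For cylindrical equal-area with standard parallel φ₀, h = cos φ / cos φ₀ and k = cos φ₀ / cos φ, so h·k = 1.
At 45°: h = 0.8132, k = 1.230; principal scales a = 1.230, b = 0.8132.
sin(ω/2) = (a − b)/(a + b) = 0.4164/2.043 = 0.2038, so ω = 2 arcsin(0.2038) ≈ 23.5°.

23.5°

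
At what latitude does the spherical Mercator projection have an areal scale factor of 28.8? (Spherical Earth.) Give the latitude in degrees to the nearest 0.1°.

Mercator areal scale is sec²φ.
sec²φ = 28.8  ⇒  cos²φ = 0.03472  ⇒  cos φ = 0.1863.
φ = arccos(0.1863) ≈ 79.3°.

79.3°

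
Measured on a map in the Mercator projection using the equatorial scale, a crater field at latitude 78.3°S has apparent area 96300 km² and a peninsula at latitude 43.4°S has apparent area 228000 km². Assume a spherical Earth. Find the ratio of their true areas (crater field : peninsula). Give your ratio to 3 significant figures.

Mercator's areal exaggeration is sec²φ; hence true area = (apparent area) · cos²φ.
True area of crater field: 96300 × cos²(78.3°) = 96300 × 0.04112 = 3960 km².
True area of peninsula: 228000 × cos²(43.4°) = 228000 × 0.5279 = 120400 km².
Ratio = 3960 / 120400 ≈ 0.0329.

0.0329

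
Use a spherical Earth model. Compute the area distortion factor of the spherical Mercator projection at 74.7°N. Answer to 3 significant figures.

14.4

Mercator is conformal, so the point scale is isotropic: h = k = sec φ = 1/cos φ.
Areal scale = k² = sec²φ = 1/cos²(74.7°) = 1/0.2639² = 14.36.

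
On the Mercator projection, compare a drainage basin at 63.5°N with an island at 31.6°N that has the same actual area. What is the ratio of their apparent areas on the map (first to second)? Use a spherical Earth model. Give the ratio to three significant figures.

Mercator areal scale is sec²φ.
At 63.5°: sec²(63.5°) = 1/0.4462² = 5.023.
At 31.6°: sec²(31.6°) = 1/0.8517² = 1.378.
Ratio = 5.023/1.378 = cos²(31.6°)/cos²(63.5°) ≈ 3.64.

3.64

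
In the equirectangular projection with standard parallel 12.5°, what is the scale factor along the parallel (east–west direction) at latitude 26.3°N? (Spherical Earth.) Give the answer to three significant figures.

1.09

With standard parallel φ₀ = 12.5°, the equirectangular projection gives x = Rλ cos φ₀, y = Rφ, so h = 1 and k = cos 12.5° / cos φ.
k = cos 12.5° / cos 26.3° = 0.9763/0.8965 = 1.089.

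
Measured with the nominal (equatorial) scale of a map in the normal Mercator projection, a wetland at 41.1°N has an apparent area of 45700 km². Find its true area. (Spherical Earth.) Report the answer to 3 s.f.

26000 km²

The Mercator projection is conformal; its linear scale factor is the same in every direction and equals sec φ = 1/cos φ.
Areal scale = k² = sec²φ = 1/cos²(41.1°) = 1/0.7536² = 1.761.
True area = apparent / (areal scale) = 45700 / 1.761 ≈ 26000 km².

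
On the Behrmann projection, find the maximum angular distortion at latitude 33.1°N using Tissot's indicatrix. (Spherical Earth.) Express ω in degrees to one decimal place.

The Behrmann projection is cylindrical equal-area with φ₀ = 30°. A cylindrical equal-area projection with standard parallel φ₀ has meridian scale h = cos φ / cos φ₀ and parallel scale k = cos φ₀ / cos φ (so areas are preserved, h·k = 1).
At 33.1°: h = 0.9673, k = 1.034; principal scales a = 1.034, b = 0.9673.
sin(ω/2) = (a − b)/(a + b) = 0.06648/2.001 = 0.03322, so ω = 2 arcsin(0.03322) ≈ 3.8°.

3.8°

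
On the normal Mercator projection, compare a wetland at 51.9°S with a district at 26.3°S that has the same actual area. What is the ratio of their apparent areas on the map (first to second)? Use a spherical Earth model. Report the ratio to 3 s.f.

2.11

Mercator areal scale is sec²φ.
At 51.9°: sec²(51.9°) = 1/0.6170² = 2.627.
At 26.3°: sec²(26.3°) = 1/0.8965² = 1.244.
Ratio = 2.627/1.244 = cos²(26.3°)/cos²(51.9°) ≈ 2.11.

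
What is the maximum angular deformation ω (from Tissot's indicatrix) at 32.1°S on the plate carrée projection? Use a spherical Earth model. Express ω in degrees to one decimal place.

For the equirectangular projection with φ₀ = 0 (plate carrée), h = 1 along meridians and k = sec φ along parallels.
At 32.1°: h = 1.000, k = 1.180; principal scales a = 1.180, b = 1.000.
sin(ω/2) = (a − b)/(a + b) = 0.1805/2.180 = 0.08277, so ω = 2 arcsin(0.08277) ≈ 9.5°.

9.5°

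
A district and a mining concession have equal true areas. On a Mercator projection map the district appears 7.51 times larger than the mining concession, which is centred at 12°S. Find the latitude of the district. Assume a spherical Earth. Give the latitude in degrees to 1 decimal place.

69.1°

On Mercator, (apparent₁)/(apparent₂) = sec²φ₁ / sec²φ₂ when true areas are equal.
cos²φ₂ / cos²φ₁ = 7.51  ⇒  cos φ₁ = cos 12° / √7.51 = 0.9781/2.740 = 0.3569.
φ₁ = arccos(0.3569) ≈ 69.1°.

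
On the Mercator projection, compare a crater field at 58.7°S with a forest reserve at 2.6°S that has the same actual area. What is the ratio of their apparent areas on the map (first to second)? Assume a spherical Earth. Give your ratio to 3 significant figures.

3.70

On Mercator, area is exaggerated by sec²φ = 1/cos²φ.
At 58.7°: sec²(58.7°) = 1/0.5195² = 3.705.
At 2.6°: sec²(2.6°) = 1/0.9990² = 1.002.
Ratio = 3.705/1.002 = cos²(2.6°)/cos²(58.7°) ≈ 3.70.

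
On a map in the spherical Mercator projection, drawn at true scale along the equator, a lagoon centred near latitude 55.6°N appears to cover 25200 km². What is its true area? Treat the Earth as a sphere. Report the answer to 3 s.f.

8040 km²

For Mercator, h = k = sec φ (a conformal cylindrical projection has a single point scale, 1/cos φ).
Areal scale = k² = sec²φ = 1/cos²(55.6°) = 1/0.5650² = 3.133.
True area = apparent / (areal scale) = 25200 / 3.133 ≈ 8040 km².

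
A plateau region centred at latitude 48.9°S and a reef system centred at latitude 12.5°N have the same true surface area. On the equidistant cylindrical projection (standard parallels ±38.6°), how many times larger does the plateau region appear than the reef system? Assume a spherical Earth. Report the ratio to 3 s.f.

1.49

The equidistant cylindrical projection with φ₀ = 38.6° has h = 1 (meridians true) and k = cos φ₀ / cos φ along parallels.
Areal scale at 48.9°: h·k = 1.000 × 1.189 = 1.189.
Areal scale at 12.5°: h·k = 1.000 × 0.8005 = 0.8005.
Ratio = 1.189/0.8005 ≈ 1.49.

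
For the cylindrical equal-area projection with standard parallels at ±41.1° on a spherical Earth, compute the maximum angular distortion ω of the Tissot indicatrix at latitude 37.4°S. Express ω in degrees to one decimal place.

Cylindrical equal-area (φ₀ = 41.1°): h = cos φ / cos 41.1° along meridians, k = cos 41.1° / cos φ along parallels; h·k = 1.
At 37.4°: h = 1.054, k = 0.9486; principal scales a = 1.054, b = 0.9486.
sin(ω/2) = (a − b)/(a + b) = 0.1056/2.003 = 0.05274, so ω = 2 arcsin(0.05274) ≈ 6.0°.

6.0°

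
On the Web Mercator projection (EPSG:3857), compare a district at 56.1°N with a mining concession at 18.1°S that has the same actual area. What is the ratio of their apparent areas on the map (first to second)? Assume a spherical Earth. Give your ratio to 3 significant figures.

Mercator is conformal with k = sec φ, so areal scale = k² = sec²φ.
At 56.1°: sec²(56.1°) = 1/0.5577² = 3.215.
At 18.1°: sec²(18.1°) = 1/0.9505² = 1.107.
Ratio = 3.215/1.107 = cos²(18.1°)/cos²(56.1°) ≈ 2.90.

2.90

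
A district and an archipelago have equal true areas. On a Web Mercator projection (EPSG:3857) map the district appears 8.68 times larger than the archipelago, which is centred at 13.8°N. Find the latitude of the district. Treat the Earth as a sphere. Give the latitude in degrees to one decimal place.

70.8°

Mercator areal scale is sec²φ, so apparent-area ratio = sec²φ₁ / sec²φ₂ = cos²φ₂ / cos²φ₁.
cos²φ₂ / cos²φ₁ = 8.68  ⇒  cos φ₁ = cos 13.8° / √8.68 = 0.9711/2.946 = 0.3296.
φ₁ = arccos(0.3296) ≈ 70.8°.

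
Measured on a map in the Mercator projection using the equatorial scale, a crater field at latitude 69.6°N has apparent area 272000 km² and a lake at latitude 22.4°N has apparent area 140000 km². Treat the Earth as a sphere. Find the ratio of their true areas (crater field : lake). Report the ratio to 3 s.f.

On Mercator the areal scale is sec²φ, so true area = apparent × cos²φ.
True area of crater field: 272000 × cos²(69.6°) = 272000 × 0.1215 = 33050 km².
True area of lake: 140000 × cos²(22.4°) = 140000 × 0.8548 = 119700 km².
Ratio = 33050 / 119700 ≈ 0.276.

0.276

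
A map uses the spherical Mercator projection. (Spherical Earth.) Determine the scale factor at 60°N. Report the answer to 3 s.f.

The Mercator projection is conformal; its linear scale factor is the same in every direction and equals sec φ = 1/cos φ.
k = 1/cos 60° = 1/0.5000 = 2.000.

2.00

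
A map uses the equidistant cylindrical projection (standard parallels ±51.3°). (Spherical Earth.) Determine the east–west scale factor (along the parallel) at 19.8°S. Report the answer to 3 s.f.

0.665

With standard parallel φ₀ = 51.3°, the equirectangular projection gives x = Rλ cos φ₀, y = Rφ, so h = 1 and k = cos 51.3° / cos φ.
k = cos 51.3° / cos 19.8° = 0.6252/0.9409 = 0.6645.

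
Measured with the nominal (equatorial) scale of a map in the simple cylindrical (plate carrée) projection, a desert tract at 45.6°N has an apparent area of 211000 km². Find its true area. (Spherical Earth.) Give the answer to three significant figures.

148000 km²

In the plate carrée (x = Rλ, y = Rφ), meridians are true-scale (h = 1) and parallels are stretched by k = sec φ.
Areal scale = h·k = 1 × sec φ; at 45.6°, h = 1.000, k = 1.429, so h·k = 1.429.
True area = apparent / (areal scale) = 211000 / 1.429 ≈ 148000 km².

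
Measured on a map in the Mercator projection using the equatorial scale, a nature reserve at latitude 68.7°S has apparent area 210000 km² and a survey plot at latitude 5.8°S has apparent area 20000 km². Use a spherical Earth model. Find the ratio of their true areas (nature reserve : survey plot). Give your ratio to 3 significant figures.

On Mercator the areal scale is sec²φ, so true area = apparent × cos²φ.
True area of nature reserve: 210000 × cos²(68.7°) = 210000 × 0.1320 = 27710 km².
True area of survey plot: 20000 × cos²(5.8°) = 20000 × 0.9898 = 19800 km².
Ratio = 27710 / 19800 ≈ 1.40.

1.40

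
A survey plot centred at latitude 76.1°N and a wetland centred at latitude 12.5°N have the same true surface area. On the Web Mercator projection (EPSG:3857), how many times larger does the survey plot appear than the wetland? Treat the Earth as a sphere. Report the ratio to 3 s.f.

16.5

Mercator is conformal with k = sec φ, so areal scale = k² = sec²φ.
At 76.1°: sec²(76.1°) = 1/0.2402² = 17.33.
At 12.5°: sec²(12.5°) = 1/0.9763² = 1.049.
Ratio = 17.33/1.049 = cos²(12.5°)/cos²(76.1°) ≈ 16.5.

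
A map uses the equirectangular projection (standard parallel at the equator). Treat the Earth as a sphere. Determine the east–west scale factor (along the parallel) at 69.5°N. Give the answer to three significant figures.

Plate carrée maps x = Rλ, y = Rφ. The meridian scale is h = 1 and the parallel scale is k = 1/cos φ = sec φ.
k = 1/cos 69.5° = 1/0.3502 = 2.855.

2.86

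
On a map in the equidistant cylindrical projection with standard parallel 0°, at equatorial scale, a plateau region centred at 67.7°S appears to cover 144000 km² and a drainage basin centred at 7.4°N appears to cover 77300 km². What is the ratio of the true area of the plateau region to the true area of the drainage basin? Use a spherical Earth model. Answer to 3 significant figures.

Plate carrée has h = 1 and k = sec φ, giving areal scale sec φ; true area = (apparent area) · cos φ.
True area of plateau region: 144000 × cos(67.7°) = 144000 × 0.3795 = 54640 km².
True area of drainage basin: 77300 × cos(7.4°) = 77300 × 0.9917 = 76660 km².
Ratio = 54640 / 76660 ≈ 0.713.

0.713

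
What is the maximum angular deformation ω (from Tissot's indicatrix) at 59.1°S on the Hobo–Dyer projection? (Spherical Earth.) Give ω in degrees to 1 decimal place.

48.3°

The Hobo–Dyer projection is cylindrical equal-area with φ₀ = 37.5°. Cylindrical equal-area (φ₀ = 37.5°): h = cos φ / cos 37.5° along meridians, k = cos 37.5° / cos φ along parallels; h·k = 1.
At 59.1°: h = 0.6473, k = 1.545; principal scales a = 1.545, b = 0.6473.
sin(ω/2) = (a − b)/(a + b) = 0.8976/2.192 = 0.4094, so ω = 2 arcsin(0.4094) ≈ 48.3°.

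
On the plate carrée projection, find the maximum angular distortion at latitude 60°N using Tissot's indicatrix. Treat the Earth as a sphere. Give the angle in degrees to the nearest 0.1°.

38.9°

In the plate carrée (x = Rλ, y = Rφ), meridians are true-scale (h = 1) and parallels are stretched by k = sec φ.
At 60°: h = 1.000, k = 2.000; principal scales a = 2.000, b = 1.000.
sin(ω/2) = (a − b)/(a + b) = 1.0000/3.000 = 0.3333, so ω = 2 arcsin(0.3333) ≈ 38.9°.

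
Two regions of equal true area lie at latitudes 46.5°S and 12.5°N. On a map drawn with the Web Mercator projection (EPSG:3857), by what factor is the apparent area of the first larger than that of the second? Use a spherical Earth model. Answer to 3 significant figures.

2.01

Mercator is conformal with k = sec φ, so areal scale = k² = sec²φ.
At 46.5°: sec²(46.5°) = 1/0.6884² = 2.110.
At 12.5°: sec²(12.5°) = 1/0.9763² = 1.049.
Ratio = 2.110/1.049 = cos²(12.5°)/cos²(46.5°) ≈ 2.01.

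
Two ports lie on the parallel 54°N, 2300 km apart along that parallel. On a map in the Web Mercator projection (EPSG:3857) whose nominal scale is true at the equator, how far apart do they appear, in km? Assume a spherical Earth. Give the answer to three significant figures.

The Mercator projection is conformal; its linear scale factor is the same in every direction and equals sec φ = 1/cos φ.
Along the parallel, k = sec 54° = 1/0.5878 = 1.701.
Map distance = 2300 × 1.701 ≈ 3910 km.

3910 km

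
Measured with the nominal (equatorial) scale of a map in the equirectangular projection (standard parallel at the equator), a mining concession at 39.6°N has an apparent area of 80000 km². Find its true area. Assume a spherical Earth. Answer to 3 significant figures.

61600 km²

In the plate carrée (x = Rλ, y = Rφ), meridians are true-scale (h = 1) and parallels are stretched by k = sec φ.
Areal scale = h·k = 1 × sec φ; at 39.6°, h = 1.000, k = 1.298, so h·k = 1.298.
True area = apparent / (areal scale) = 80000 / 1.298 ≈ 61600 km².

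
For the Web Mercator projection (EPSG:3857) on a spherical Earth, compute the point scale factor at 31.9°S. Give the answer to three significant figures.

1.18

For Mercator, h = k = sec φ (a conformal cylindrical projection has a single point scale, 1/cos φ).
k = 1/cos 31.9° = 1/0.8490 = 1.178.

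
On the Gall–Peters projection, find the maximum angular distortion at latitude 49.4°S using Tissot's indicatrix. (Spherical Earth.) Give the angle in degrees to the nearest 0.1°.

The Gall–Peters projection is cylindrical equal-area with φ₀ = 45°. A cylindrical equal-area projection with standard parallel φ₀ has meridian scale h = cos φ / cos φ₀ and parallel scale k = cos φ₀ / cos φ (so areas are preserved, h·k = 1).
At 49.4°: h = 0.9203, k = 1.087; principal scales a = 1.087, b = 0.9203.
sin(ω/2) = (a − b)/(a + b) = 0.1662/2.007 = 0.08283, so ω = 2 arcsin(0.08283) ≈ 9.5°.

9.5°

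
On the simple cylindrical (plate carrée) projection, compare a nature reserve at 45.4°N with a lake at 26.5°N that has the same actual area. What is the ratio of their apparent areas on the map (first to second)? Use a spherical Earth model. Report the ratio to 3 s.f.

1.27

For the equirectangular projection with φ₀ = 0 (plate carrée), h = 1 along meridians and k = sec φ along parallels.
Areal scale at 45.4°: h·k = 1.000 × 1.424 = 1.424.
Areal scale at 26.5°: h·k = 1.000 × 1.117 = 1.117.
Ratio = 1.424/1.117 ≈ 1.27.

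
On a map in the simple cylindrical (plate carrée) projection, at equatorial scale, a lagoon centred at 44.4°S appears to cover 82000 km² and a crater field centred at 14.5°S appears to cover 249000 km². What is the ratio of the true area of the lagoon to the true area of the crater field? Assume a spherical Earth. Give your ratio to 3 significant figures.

0.243

On the plate carrée, areal scale = h·k = 1 × sec φ, so true area = apparent × cos φ.
True area of lagoon: 82000 × cos(44.4°) = 82000 × 0.7145 = 58590 km².
True area of crater field: 249000 × cos(14.5°) = 249000 × 0.9681 = 241100 km².
Ratio = 58590 / 241100 ≈ 0.243.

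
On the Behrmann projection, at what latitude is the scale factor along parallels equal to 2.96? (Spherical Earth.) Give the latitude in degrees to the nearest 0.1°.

Behrmann is a cylindrical equal-area projection with standard parallels at ±30°. Cylindrical equal-area (φ₀ = 30°): h = cos φ / cos 30° along meridians, k = cos 30° / cos φ along parallels; h·k = 1.
k = cos φ₀ / cos φ = 2.96  ⇒  cos φ = cos 30° / 2.96 = 0.2926.
φ = arccos(0.2926) ≈ 73.0°.

73.0°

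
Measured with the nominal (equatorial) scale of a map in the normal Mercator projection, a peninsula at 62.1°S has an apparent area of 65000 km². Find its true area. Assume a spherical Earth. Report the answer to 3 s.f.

The Mercator projection is conformal; its linear scale factor is the same in every direction and equals sec φ = 1/cos φ.
Areal scale = k² = sec²φ = 1/cos²(62.1°) = 1/0.4679² = 4.567.
True area = apparent / (areal scale) = 65000 / 4.567 ≈ 14200 km².

14200 km²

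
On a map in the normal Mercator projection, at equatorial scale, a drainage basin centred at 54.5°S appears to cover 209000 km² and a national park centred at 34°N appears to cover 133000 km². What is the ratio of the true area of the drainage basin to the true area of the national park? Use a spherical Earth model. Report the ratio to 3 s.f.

On Mercator the areal scale is sec²φ, so true area = apparent × cos²φ.
True area of drainage basin: 209000 × cos²(54.5°) = 209000 × 0.3372 = 70480 km².
True area of national park: 133000 × cos²(34°) = 133000 × 0.6873 = 91410 km².
Ratio = 70480 / 91410 ≈ 0.771.

0.771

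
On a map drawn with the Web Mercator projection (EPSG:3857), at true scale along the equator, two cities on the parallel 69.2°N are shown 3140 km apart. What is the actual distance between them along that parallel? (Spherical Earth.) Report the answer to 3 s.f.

For Mercator, h = k = sec φ (a conformal cylindrical projection has a single point scale, 1/cos φ).
Along the parallel at 69.2°, map distances are exaggerated by k = sec 69.2° = 2.816.
True distance = 3140 / 2.816 = 3140 × cos 69.2° ≈ 1120 km.

1120 km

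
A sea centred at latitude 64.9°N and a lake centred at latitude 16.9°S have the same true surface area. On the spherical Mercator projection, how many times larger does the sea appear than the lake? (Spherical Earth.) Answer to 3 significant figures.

Mercator areal scale is sec²φ.
At 64.9°: sec²(64.9°) = 1/0.4242² = 5.557.
At 16.9°: sec²(16.9°) = 1/0.9568² = 1.092.
Ratio = 5.557/1.092 = cos²(16.9°)/cos²(64.9°) ≈ 5.09.

5.09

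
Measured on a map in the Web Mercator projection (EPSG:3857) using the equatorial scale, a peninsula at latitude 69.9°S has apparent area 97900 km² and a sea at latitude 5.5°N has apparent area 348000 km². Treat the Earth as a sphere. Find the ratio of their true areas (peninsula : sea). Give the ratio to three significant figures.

Since Mercator area scale is 1/cos²φ, the true area equals the apparent area multiplied by cos²φ.
True area of peninsula: 97900 × cos²(69.9°) = 97900 × 0.1181 = 11560 km².
True area of sea: 348000 × cos²(5.5°) = 348000 × 0.9908 = 344800 km².
Ratio = 11560 / 344800 ≈ 0.0335.

0.0335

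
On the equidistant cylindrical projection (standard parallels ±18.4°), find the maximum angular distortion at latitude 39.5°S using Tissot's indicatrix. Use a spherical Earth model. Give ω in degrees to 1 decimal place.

In the equirectangular projection with standard parallel φ₀ = 18.4° (x = Rλ cos φ₀, y = Rφ), meridians are true-scale (h = 1) and the parallel scale is k = cos φ₀ / cos φ.
At 39.5°: h = 1.000, k = 1.230; principal scales a = 1.230, b = 1.000.
sin(ω/2) = (a − b)/(a + b) = 0.2297/2.230 = 0.1030, so ω = 2 arcsin(0.1030) ≈ 11.8°.

11.8°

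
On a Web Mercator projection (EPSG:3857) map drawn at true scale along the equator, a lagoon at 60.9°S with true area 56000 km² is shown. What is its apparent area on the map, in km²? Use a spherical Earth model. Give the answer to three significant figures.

Mercator is conformal, so the point scale is isotropic: h = k = sec φ = 1/cos φ.
Areal scale = k² = sec²φ = 1/cos²(60.9°) = 1/0.4863² = 4.228.
Apparent area = 56000 × 4.228 ≈ 237000 km².

237000 km²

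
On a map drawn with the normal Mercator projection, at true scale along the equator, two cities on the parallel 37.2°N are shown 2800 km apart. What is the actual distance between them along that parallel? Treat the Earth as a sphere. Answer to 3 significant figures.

2230 km

The Mercator projection is conformal; its linear scale factor is the same in every direction and equals sec φ = 1/cos φ.
Along the parallel at 37.2°, map distances are exaggerated by k = sec 37.2° = 1.255.
True distance = 2800 / 1.255 = 2800 × cos 37.2° ≈ 2230 km.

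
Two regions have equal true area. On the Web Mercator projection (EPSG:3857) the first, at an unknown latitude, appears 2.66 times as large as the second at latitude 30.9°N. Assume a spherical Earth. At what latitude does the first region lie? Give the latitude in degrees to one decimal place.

On Mercator, (apparent₁)/(apparent₂) = sec²φ₁ / sec²φ₂ when true areas are equal.
cos²φ₂ / cos²φ₁ = 2.66  ⇒  cos φ₁ = cos 30.9° / √2.66 = 0.8581/1.631 = 0.5261.
φ₁ = arccos(0.5261) ≈ 58.3°.

58.3°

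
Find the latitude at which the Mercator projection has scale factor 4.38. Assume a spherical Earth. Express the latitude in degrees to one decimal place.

Mercator scale is k = sec φ = 1/cos φ.
1/cos φ = 4.38  ⇒  cos φ = 0.2283  ⇒  φ = arccos(0.2283) ≈ 76.8°.

76.8°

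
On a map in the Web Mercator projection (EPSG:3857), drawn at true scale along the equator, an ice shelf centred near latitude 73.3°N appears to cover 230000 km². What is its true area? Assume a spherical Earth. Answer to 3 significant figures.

19000 km²

The Mercator projection is conformal; its linear scale factor is the same in every direction and equals sec φ = 1/cos φ.
Areal scale = k² = sec²φ = 1/cos²(73.3°) = 1/0.2874² = 12.11.
True area = apparent / (areal scale) = 230000 / 12.11 ≈ 19000 km².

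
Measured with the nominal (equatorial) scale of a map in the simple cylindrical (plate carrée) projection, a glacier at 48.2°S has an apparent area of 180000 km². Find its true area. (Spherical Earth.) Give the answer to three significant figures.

120000 km²

In the plate carrée (x = Rλ, y = Rφ), meridians are true-scale (h = 1) and parallels are stretched by k = sec φ.
Areal scale = h·k = 1 × sec φ; at 48.2°, h = 1.000, k = 1.500, so h·k = 1.500.
True area = apparent / (areal scale) = 180000 / 1.500 ≈ 120000 km².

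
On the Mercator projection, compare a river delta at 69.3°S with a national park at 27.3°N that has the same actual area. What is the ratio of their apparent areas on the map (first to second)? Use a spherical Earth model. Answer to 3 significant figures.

6.32

On Mercator, area is exaggerated by sec²φ = 1/cos²φ.
At 69.3°: sec²(69.3°) = 1/0.3535² = 8.004.
At 27.3°: sec²(27.3°) = 1/0.8886² = 1.266.
Ratio = 8.004/1.266 = cos²(27.3°)/cos²(69.3°) ≈ 6.32.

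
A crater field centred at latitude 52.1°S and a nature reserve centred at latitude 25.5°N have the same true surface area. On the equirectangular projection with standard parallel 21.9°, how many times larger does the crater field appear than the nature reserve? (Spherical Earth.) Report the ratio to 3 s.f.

The equidistant cylindrical projection with φ₀ = 21.9° has h = 1 (meridians true) and k = cos φ₀ / cos φ along parallels.
Areal scale at 52.1°: h·k = 1.000 × 1.510 = 1.510.
Areal scale at 25.5°: h·k = 1.000 × 1.028 = 1.028.
Ratio = 1.510/1.028 ≈ 1.47.

1.47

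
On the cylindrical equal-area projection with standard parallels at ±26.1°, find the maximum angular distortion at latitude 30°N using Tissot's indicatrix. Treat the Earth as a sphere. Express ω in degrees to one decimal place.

For cylindrical equal-area with standard parallel φ₀, h = cos φ / cos φ₀ and k = cos φ₀ / cos φ, so h·k = 1.
At 30°: h = 0.9644, k = 1.037; principal scales a = 1.037, b = 0.9644.
sin(ω/2) = (a − b)/(a + b) = 0.07259/2.001 = 0.03627, so ω = 2 arcsin(0.03627) ≈ 4.2°.

4.2°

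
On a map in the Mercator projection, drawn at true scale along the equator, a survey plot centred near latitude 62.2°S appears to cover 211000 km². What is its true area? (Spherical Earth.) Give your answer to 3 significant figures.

For Mercator, h = k = sec φ (a conformal cylindrical projection has a single point scale, 1/cos φ).
Areal scale = k² = sec²φ = 1/cos²(62.2°) = 1/0.4664² = 4.597.
True area = apparent / (areal scale) = 211000 / 4.597 ≈ 45900 km².

45900 km²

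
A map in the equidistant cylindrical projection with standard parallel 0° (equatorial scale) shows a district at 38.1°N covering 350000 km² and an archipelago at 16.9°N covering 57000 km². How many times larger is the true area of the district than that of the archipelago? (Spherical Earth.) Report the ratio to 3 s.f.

5.05

Plate carrée has h = 1 and k = sec φ, giving areal scale sec φ; true area = (apparent area) · cos φ.
True area of district: 350000 × cos(38.1°) = 350000 × 0.7869 = 275400 km².
True area of archipelago: 57000 × cos(16.9°) = 57000 × 0.9568 = 54540 km².
Ratio = 275400 / 54540 ≈ 5.05.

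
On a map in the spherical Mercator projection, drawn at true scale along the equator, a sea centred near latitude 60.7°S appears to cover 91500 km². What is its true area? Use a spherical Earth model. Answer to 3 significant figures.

21900 km²

For Mercator, h = k = sec φ (a conformal cylindrical projection has a single point scale, 1/cos φ).
Areal scale = k² = sec²φ = 1/cos²(60.7°) = 1/0.4894² = 4.175.
True area = apparent / (areal scale) = 91500 / 4.175 ≈ 21900 km².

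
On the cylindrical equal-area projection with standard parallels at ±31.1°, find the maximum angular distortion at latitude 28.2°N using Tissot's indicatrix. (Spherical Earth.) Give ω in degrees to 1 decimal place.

3.3°

For cylindrical equal-area with standard parallel φ₀, h = cos φ / cos φ₀ and k = cos φ₀ / cos φ, so h·k = 1.
At 28.2°: h = 1.029, k = 0.9716; principal scales a = 1.029, b = 0.9716.
sin(ω/2) = (a − b)/(a + b) = 0.05765/2.001 = 0.02881, so ω = 2 arcsin(0.02881) ≈ 3.3°.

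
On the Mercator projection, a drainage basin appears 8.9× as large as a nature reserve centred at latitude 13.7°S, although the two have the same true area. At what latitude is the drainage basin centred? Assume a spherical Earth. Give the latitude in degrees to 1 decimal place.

On Mercator, (apparent₁)/(apparent₂) = sec²φ₁ / sec²φ₂ when true areas are equal.
cos²φ₂ / cos²φ₁ = 8.9  ⇒  cos φ₁ = cos 13.7° / √8.9 = 0.9715/2.983 = 0.3257.
φ₁ = arccos(0.3257) ≈ 71.0°.

71.0°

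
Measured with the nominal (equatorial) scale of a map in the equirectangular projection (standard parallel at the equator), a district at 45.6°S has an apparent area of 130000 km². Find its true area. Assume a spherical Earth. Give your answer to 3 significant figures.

Plate carrée maps x = Rλ, y = Rφ. The meridian scale is h = 1 and the parallel scale is k = 1/cos φ = sec φ.
Areal scale = h·k = 1 × sec φ; at 45.6°, h = 1.000, k = 1.429, so h·k = 1.429.
True area = apparent / (areal scale) = 130000 / 1.429 ≈ 91000 km².

91000 km²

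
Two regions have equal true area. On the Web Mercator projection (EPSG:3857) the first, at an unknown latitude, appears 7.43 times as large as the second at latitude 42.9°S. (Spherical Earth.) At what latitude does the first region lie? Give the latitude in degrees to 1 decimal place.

Mercator areal scale is sec²φ, so apparent-area ratio = sec²φ₁ / sec²φ₂ = cos²φ₂ / cos²φ₁.
cos²φ₂ / cos²φ₁ = 7.43  ⇒  cos φ₁ = cos 42.9° / √7.43 = 0.7325/2.726 = 0.2687.
φ₁ = arccos(0.2687) ≈ 74.4°.

74.4°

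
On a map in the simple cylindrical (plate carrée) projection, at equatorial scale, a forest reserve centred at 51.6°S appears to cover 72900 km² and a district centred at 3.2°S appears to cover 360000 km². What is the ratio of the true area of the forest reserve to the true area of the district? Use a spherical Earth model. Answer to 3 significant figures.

On the plate carrée, areal scale = h·k = 1 × sec φ, so true area = apparent × cos φ.
True area of forest reserve: 72900 × cos(51.6°) = 72900 × 0.6211 = 45280 km².
True area of district: 360000 × cos(3.2°) = 360000 × 0.9984 = 359400 km².
Ratio = 45280 / 359400 ≈ 0.126.

0.126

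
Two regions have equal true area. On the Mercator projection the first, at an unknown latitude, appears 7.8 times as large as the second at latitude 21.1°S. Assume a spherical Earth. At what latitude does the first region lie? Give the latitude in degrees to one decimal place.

70.5°

For equal true areas on Mercator, apparent areas scale as sec²φ, so the ratio is cos²φ₂ / cos²φ₁.
cos²φ₂ / cos²φ₁ = 7.8  ⇒  cos φ₁ = cos 21.1° / √7.8 = 0.9330/2.793 = 0.3341.
φ₁ = arccos(0.3341) ≈ 70.5°.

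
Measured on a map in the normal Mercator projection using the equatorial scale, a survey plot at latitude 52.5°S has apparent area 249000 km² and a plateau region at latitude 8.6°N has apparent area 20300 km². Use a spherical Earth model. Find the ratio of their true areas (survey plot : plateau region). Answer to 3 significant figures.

Since Mercator area scale is 1/cos²φ, the true area equals the apparent area multiplied by cos²φ.
True area of survey plot: 249000 × cos²(52.5°) = 249000 × 0.3706 = 92280 km².
True area of plateau region: 20300 × cos²(8.6°) = 20300 × 0.9776 = 19850 km².
Ratio = 92280 / 19850 ≈ 4.65.

4.65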